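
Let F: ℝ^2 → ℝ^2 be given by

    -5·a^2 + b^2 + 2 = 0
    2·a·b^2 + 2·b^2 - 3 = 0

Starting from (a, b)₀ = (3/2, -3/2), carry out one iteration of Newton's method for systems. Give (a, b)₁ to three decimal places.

(0.956, -1.113)

At (3/2, -3/2): F = (-7.000, 8.250).
Jacobian J = [[-10·a, 2·b], [2·b^2, 4·a·b + 4·b]].
At the point, J = [[-15.000, -3.000], [4.500, -15.000]] (det J = 238.500).
Solving J·Δ = −F gives Δ = (-0.544, 0.387).
Then the next iterate is (a, b)₁ = (0.956, -1.113).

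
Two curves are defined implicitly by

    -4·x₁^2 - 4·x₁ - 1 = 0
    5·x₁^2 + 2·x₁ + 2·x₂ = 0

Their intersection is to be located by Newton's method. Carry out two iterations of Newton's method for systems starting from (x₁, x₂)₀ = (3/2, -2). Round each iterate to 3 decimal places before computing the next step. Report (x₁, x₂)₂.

(0.000, 0.625)

At (3/2, -2): F = (-16.000, 10.250).
Jacobian J = [[-8·x₁ - 4, 0], [10·x₁ + 2, 2]].
At the point, J = [[-16.000, 0.000], [17.000, 2.000]] (det J = -32.000).
Solving J·Δ = −F gives Δ = (-1.000, 3.375).
Then the next iterate is (x₁, x₂)₁ = (0.500, 1.375).
Round to (0.500, 1.375) and repeat: F = (-4.000, 5.000), J = [[-8.000, 0.000], [7.000, 2.000]].
Δ = (-0.500, -0.750), so (x₁, x₂)₂ = (0.000, 0.625).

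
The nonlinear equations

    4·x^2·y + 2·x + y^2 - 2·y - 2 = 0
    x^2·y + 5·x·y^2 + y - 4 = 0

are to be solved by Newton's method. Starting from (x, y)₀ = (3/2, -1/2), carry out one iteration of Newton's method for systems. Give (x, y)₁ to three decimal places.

(-0.233, -1.280)

At (3/2, -1/2): F = (-2.250, -3.750).
Jacobian J = [[8·x·y + 2, 4·x^2 + 2·y - 2], [2·x·y + 5·y^2, x^2 + 10·x·y + 1]].
At the point, J = [[-4.000, 6.000], [-0.250, -4.250]] (det J = 18.500).
Solving J·Δ = −F gives Δ = (-1.733, -0.780).
Then the next iterate is (x, y)₁ = (-0.233, -1.280).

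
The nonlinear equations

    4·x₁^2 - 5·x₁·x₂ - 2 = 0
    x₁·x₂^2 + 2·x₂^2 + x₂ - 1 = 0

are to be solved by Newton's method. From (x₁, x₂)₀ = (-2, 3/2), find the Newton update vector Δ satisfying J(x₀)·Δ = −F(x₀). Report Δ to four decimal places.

(0.5217, -1.6739)

At (-2, 3/2): F = (29.0000, 0.5000).
Jacobian J = [[8·x₁ - 5·x₂, -5·x₁], [x₂^2, 2·x₁·x₂ + 4·x₂ + 1]].
At the point, J = [[-23.5000, 10.0000], [2.2500, 1.0000]] (det J = -46.0000).
Solving J·Δ = −F gives Δ = (0.5217, -1.6739).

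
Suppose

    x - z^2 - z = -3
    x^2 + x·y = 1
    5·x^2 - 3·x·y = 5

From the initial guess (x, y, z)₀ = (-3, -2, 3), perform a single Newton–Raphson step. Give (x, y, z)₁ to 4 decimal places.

(-1.6667, -0.8889, 1.4762)

At (-3, -2, 3): F = (-12.0000, 14.0000, 22.0000).
Jacobian J = [[1, 0, -2·z - 1], [2·x + y, x, 0], [10·x - 3·y, -3·x, 0]].
At the point, J = [[1.0000, 0.0000, -7.0000], [-8.0000, -3.0000, 0.0000], [-24.0000, 9.0000, 0.0000]] (det J = 1008.0000).
Solving J·Δ = −F gives Δ = (1.3333, 1.1111, -1.5238).
Then the next iterate is (x, y, z)₁ = (-1.6667, -0.8889, 1.4762).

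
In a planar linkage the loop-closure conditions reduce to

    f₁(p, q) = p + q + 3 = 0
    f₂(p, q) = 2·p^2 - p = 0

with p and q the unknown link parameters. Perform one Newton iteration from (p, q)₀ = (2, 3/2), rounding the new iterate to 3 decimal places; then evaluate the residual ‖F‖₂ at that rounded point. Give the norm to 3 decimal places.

At (2, 3/2): F = (6.500, 6.000).
Jacobian J = [[1, 1], [4·p - 1, 0]].
At the point, J = [[1.000, 1.000], [7.000, 0.000]] (det J = -7.000).
Solving J·Δ = −F gives Δ = (-0.857, -5.643).
Then the next iterate is (p, q)₁ = (1.143, -4.143).
Re-evaluating at (1.143, -4.143): F = (0.000, 1.46990), so ‖F‖₂ = 1.470.

1.470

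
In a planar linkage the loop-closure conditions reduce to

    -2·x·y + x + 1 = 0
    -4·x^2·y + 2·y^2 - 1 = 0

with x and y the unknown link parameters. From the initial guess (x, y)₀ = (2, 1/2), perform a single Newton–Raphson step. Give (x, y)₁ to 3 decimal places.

(0.500, 0.750)

At (2, 1/2): F = (1.000, -8.500).
Jacobian J = [[-2·y + 1, -2·x], [-8·x·y, -4·x^2 + 4·y]].
At the point, J = [[0.000, -4.000], [-8.000, -14.000]] (det J = -32.000).
Solving J·Δ = −F gives Δ = (-1.500, 0.250).
Then the next iterate is (x, y)₁ = (0.500, 0.750).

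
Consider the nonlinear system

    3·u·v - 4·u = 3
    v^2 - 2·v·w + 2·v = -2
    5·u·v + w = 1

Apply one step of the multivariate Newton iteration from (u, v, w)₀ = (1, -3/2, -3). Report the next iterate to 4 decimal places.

(-0.9857, -3.2929, 2.5714)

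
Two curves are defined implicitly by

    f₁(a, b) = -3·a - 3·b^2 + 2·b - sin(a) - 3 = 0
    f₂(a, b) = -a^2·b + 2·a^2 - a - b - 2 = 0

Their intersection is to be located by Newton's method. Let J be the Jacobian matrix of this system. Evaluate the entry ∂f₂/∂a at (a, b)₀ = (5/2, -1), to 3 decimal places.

∂f₂/∂a = -2·a·b + 4·a - 1.
At (5/2, -1) this is 14.000.

14.000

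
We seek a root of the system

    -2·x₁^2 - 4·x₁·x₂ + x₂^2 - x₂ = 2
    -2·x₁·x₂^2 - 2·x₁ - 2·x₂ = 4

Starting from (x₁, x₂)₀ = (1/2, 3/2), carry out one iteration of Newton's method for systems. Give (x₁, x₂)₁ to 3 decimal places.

(-0.094, 0.222)

At (1/2, 3/2): F = (-4.750, -10.250).
Jacobian J = [[-4·x₁ - 4·x₂, -4·x₁ + 2·x₂ - 1], [-2·x₂^2 - 2, -4·x₁·x₂ - 2]].
At the point, J = [[-8.000, 0.000], [-6.500, -5.000]] (det J = 40.000).
Solving J·Δ = −F gives Δ = (-0.594, -1.278).
Then the next iterate is (x₁, x₂)₁ = (-0.094, 0.222).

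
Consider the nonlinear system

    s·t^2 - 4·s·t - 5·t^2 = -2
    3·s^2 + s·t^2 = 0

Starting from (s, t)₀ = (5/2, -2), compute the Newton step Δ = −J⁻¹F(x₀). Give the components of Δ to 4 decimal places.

At (5/2, -2): F = (12.0000, 28.7500).
Jacobian J = [[t^2 - 4·t, 2·s·t - 4·s - 10·t], [6·s + t^2, 2·s·t]].
At the point, J = [[12.0000, 0.0000], [19.0000, -10.0000]] (det J = -120.0000).
Solving J·Δ = −F gives Δ = (-1.0000, 0.9750).

(-1.0000, 0.9750)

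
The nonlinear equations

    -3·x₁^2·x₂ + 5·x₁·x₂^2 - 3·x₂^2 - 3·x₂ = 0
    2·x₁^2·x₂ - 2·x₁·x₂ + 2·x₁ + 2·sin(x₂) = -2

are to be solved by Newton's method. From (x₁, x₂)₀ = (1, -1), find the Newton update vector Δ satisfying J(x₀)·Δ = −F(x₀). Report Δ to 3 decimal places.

At (1, -1): F = (8.000, 2.31706).
Jacobian J = [[-6·x₁·x₂ + 5·x₂^2, -3·x₁^2 + 10·x₁·x₂ - 6·x₂ - 3], [4·x₁·x₂ - 2·x₂ + 2, 2·x₁^2 - 2·x₁ + 2·cos(x₂)]].
At the point, J = [[11.000, -10.000], [0.000, 1.08060]] (det J = 11.88665).
Solving J·Δ = −F gives Δ = (-2.677, -2.144).

(-2.677, -2.144)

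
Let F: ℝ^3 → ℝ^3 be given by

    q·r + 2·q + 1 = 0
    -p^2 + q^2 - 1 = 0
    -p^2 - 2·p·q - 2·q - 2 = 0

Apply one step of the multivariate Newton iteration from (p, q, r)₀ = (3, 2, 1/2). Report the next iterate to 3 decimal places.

(1.227, 0.841, -1.051)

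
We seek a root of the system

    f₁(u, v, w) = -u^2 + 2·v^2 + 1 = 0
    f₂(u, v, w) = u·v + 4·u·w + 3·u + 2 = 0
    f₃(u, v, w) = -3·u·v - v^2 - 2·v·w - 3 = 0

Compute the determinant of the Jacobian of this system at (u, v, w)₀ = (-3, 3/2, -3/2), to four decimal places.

J = [[-2·u, 4·v, 0], [v + 4·w + 3, u, 4·u], [-3·v, -3·u - 2·v - 2·w, -2·v]].
At the point, J = [[6.0000, 6.0000, 0.0000], [-1.5000, -3.0000, -12.0000], [-4.5000, 9.0000, -3.0000]].
det J = 999.0000.

999.0000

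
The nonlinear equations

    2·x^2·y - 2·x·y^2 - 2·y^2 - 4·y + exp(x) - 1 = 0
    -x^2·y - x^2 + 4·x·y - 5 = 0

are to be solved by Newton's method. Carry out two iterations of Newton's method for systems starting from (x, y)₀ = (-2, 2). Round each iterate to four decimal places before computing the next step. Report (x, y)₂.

(-4.0266, -5.5858)

At (-2, 2): F = (15.135335, -33.0000).
Jacobian J = [[4·x·y - 2·y^2 + exp(x), 2·x^2 - 4·x·y - 4·y - 4], [-2·x·y - 2·x + 4·y, -x^2 + 4·x]].
At the point, J = [[-23.864665, 12.0000], [20.0000, -12.0000]] (det J = 46.375977).
Solving J·Δ = −F gives Δ = (-4.6226, -10.4543).
Then the next iterate is (x, y)₁ = (-6.6226, -8.4543).
Round to (-6.6226, -8.4543) and repeat: F = (94.979894, 545.894671), J = [[81.008742, -106.422927], [-132.550894, -70.349231]].
Δ = (2.5960, 2.8685), so (x, y)₂ = (-4.0266, -5.5858).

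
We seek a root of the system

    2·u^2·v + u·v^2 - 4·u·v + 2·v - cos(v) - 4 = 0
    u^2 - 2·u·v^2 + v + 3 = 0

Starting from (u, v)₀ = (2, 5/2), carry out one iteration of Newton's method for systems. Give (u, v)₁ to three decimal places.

At (2, 5/2): F = (14.30114, -15.500).
Jacobian J = [[4·u·v + v^2 - 4·v, 2·u^2 + 2·u·v - 4·u + sin(v) + 2], [2·u - 2·v^2, -4·u·v + 1]].
At the point, J = [[16.250, 12.59847], [-8.500, -19.000]] (det J = -201.66299).
Solving J·Δ = −F gives Δ = (-0.379, -0.646).
Then the next iterate is (u, v)₁ = (1.621, 1.854).

(1.621, 1.854)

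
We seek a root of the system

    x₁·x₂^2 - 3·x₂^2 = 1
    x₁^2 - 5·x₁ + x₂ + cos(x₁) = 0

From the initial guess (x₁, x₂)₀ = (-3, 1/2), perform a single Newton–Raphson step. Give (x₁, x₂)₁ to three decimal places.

(-0.865, 0.172)

At (-3, 1/2): F = (-2.500, 23.51001).
Jacobian J = [[x₂^2, 2·x₁·x₂ - 6·x₂], [2·x₁ - sin(x₁) - 5, 1]].
At the point, J = [[0.250, -6.000], [-10.85888, 1.000]] (det J = -64.90328).
Solving J·Δ = −F gives Δ = (2.135, -0.328).
Then the next iterate is (x₁, x₂)₁ = (-0.865, 0.172).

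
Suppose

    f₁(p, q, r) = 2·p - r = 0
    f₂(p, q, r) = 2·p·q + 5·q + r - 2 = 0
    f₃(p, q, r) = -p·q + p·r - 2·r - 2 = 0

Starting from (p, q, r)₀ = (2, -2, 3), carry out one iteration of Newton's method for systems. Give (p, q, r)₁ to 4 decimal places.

(2.3415, -0.1463, 4.6829)

At (2, -2, 3): F = (1.0000, -17.0000, 2.0000).
Jacobian J = [[2, 0, -1], [2·q, 2·p + 5, 1], [-q + r, -p, p - 2]].
At the point, J = [[2.0000, 0.0000, -1.0000], [-4.0000, 9.0000, 1.0000], [5.0000, -2.0000, 0.0000]] (det J = 41.0000).
Solving J·Δ = −F gives Δ = (0.3415, 1.8537, 1.6829).
Then the next iterate is (p, q, r)₁ = (2.3415, -0.1463, 4.6829).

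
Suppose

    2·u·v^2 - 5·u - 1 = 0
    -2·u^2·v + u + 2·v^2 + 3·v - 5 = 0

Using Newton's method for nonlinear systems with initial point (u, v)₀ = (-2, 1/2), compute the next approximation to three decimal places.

(-0.209, 0.485)

At (-2, 1/2): F = (8.000, -9.000).
Jacobian J = [[2·v^2 - 5, 4·u·v], [-4·u·v + 1, -2·u^2 + 4·v + 3]].
At the point, J = [[-4.500, -4.000], [5.000, -3.000]] (det J = 33.500).
Solving J·Δ = −F gives Δ = (1.791, -0.015).
Then the next iterate is (u, v)₁ = (-0.209, 0.485).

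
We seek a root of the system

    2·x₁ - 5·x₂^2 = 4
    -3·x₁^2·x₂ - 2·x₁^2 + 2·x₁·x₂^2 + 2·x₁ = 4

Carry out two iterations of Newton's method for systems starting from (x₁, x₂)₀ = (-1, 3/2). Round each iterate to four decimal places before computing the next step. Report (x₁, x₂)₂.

At (-1, 3/2): F = (-17.2500, -17.0000).
Jacobian J = [[2, -10·x₂], [-6·x₁·x₂ - 4·x₁ + 2·x₂^2 + 2, -3·x₁^2 + 4·x₁·x₂]].
At the point, J = [[2.0000, -15.0000], [19.5000, -9.0000]] (det J = 274.5000).
Solving J·Δ = −F gives Δ = (0.3634, -1.1015).
Then the next iterate is (x₁, x₂)₁ = (-0.6366, 0.3985).
Round to (-0.6366, 0.3985) and repeat: F = (-6.067211, -6.770394), J = [[2.0000, -3.9850], [6.386115, -2.230519]].
Δ = (0.6407, -1.2010), so (x₁, x₂)₂ = (0.0041, -0.8025).

(0.0041, -0.8025)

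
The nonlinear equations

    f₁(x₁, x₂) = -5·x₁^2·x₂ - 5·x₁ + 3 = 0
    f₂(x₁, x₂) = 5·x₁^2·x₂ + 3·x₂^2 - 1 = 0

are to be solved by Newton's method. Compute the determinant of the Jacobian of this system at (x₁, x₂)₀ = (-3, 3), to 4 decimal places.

1305.0000

J = [[-10·x₁·x₂ - 5, -5·x₁^2], [10·x₁·x₂, 5·x₁^2 + 6·x₂]].
At the point, J = [[85.0000, -45.0000], [-90.0000, 63.0000]].
det J = 1305.0000.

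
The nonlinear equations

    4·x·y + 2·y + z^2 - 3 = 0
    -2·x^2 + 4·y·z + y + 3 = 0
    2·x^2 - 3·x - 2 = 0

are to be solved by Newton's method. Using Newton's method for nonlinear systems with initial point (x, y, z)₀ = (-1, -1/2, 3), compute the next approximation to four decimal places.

(-0.5714, -0.3591, 2.0232)

At (-1, -1/2, 3): F = (7.0000, -5.5000, 3.0000).
Jacobian J = [[4·y, 4·x + 2, 2·z], [-4·x, 4·z + 1, 4·y], [4·x - 3, 0, 0]].
At the point, J = [[-2.0000, -2.0000, 6.0000], [4.0000, 13.0000, -2.0000], [-7.0000, 0.0000, 0.0000]] (det J = 518.0000).
Solving J·Δ = −F gives Δ = (0.4286, 0.1409, -0.9768).
Then the next iterate is (x, y, z)₁ = (-0.5714, -0.3591, 2.0232).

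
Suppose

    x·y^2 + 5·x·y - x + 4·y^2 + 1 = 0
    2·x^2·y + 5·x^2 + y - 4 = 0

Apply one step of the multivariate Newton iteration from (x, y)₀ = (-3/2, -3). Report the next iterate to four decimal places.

At (-3/2, -3): F = (47.5000, -9.2500).
Jacobian J = [[y^2 + 5·y - 1, 2·x·y + 5·x + 8·y], [4·x·y + 10·x, 2·x^2 + 1]].
At the point, J = [[-7.0000, -22.5000], [3.0000, 5.5000]] (det J = 29.0000).
Solving J·Δ = −F gives Δ = (-1.8319, 2.6810).
Then the next iterate is (x, y)₁ = (-3.3319, -0.3190).

(-3.3319, -0.3190)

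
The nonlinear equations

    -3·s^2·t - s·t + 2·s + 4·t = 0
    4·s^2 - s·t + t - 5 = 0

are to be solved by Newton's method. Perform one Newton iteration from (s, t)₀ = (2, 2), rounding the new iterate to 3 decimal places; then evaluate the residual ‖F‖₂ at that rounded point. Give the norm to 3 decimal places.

3.298

At (2, 2): F = (-16.000, 9.000).
Jacobian J = [[-6·s·t - t + 2, -3·s^2 - s + 4], [8·s - t, -s + 1]].
At the point, J = [[-24.000, -10.000], [14.000, -1.000]] (det J = 164.000).
Solving J·Δ = −F gives Δ = (-0.646, -0.049).
Then the next iterate is (s, t)₁ = (1.354, 1.951).
Re-evaluating at (1.354, 1.951): F = (-2.86005, 1.64261), so ‖F‖₂ = 3.298.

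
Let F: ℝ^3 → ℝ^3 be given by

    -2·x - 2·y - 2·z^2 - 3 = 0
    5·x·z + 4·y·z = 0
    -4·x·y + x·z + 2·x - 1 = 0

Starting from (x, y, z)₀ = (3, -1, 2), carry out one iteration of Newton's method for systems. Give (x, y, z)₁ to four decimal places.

At (3, -1, 2): F = (-15.0000, 22.0000, 23.0000).
Jacobian J = [[-2, -2, -4·z], [5·z, 4·z, 5·x + 4·y], [-4·y + z + 2, -4·x, x]].
At the point, J = [[-2.0000, -2.0000, -8.0000], [10.0000, 8.0000, 11.0000], [8.0000, -12.0000, 3.0000]] (det J = 1044.0000).
Solving J·Δ = −F gives Δ = (-0.8333, 0.8889, -1.8889).
Then the next iterate is (x, y, z)₁ = (2.1667, -0.1111, 0.1111).

(2.1667, -0.1111, 0.1111)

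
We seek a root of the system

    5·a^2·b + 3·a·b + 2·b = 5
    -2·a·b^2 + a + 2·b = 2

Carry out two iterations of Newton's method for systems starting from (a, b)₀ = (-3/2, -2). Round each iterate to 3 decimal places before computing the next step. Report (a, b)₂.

(-3.516, 9.674)

At (-3/2, -2): F = (-22.500, 4.500).
Jacobian J = [[10·a·b + 3·b, 5·a^2 + 3·a + 2], [-2·b^2 + 1, -4·a·b + 2]].
At the point, J = [[24.000, 8.750], [-7.000, -10.000]] (det J = -178.750).
Solving J·Δ = −F gives Δ = (1.038, -0.277).
Then the next iterate is (a, b)₁ = (-0.462, -2.277).
Round to (-0.462, -2.277) and repeat: F = (-8.82814, -2.22531), J = [[3.68874, 1.68122], [-9.36946, -2.20790]].
Δ = (-3.054, 11.951), so (a, b)₂ = (-3.516, 9.674).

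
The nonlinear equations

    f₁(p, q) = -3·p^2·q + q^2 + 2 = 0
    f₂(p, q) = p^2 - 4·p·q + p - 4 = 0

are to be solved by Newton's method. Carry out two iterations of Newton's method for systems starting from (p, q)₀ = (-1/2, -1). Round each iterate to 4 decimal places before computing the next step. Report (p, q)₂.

At (-1/2, -1): F = (3.7500, -6.2500).
Jacobian J = [[-6·p·q, -3·p^2 + 2·q], [2·p - 4·q + 1, -4·p]].
At the point, J = [[-3.0000, -2.7500], [4.0000, 2.0000]] (det J = 5.0000).
Solving J·Δ = −F gives Δ = (1.9375, -0.7500).
Then the next iterate is (p, q)₁ = (1.4375, -1.7500).
Round to (1.4375, -1.7500) and repeat: F = (15.911133, 9.566406), J = [[15.093750, -9.699219], [10.8750, -5.7500]].
Δ = (-0.0694, 1.5324), so (p, q)₂ = (1.3681, -0.2176).

(1.3681, -0.2176)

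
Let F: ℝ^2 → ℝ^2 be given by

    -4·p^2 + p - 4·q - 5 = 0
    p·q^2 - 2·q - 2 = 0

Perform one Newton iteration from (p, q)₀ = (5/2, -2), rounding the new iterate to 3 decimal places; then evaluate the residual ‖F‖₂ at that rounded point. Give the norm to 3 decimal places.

At (5/2, -2): F = (-19.500, 12.000).
Jacobian J = [[-8·p + 1, -4], [q^2, 2·p·q - 2]].
At the point, J = [[-19.000, -4.000], [4.000, -12.000]] (det J = 244.000).
Solving J·Δ = −F gives Δ = (-1.156, 0.615).
Then the next iterate is (p, q)₁ = (1.344, -1.385).
Re-evaluating at (1.344, -1.385): F = (-5.34134, 3.34809), so ‖F‖₂ = 6.304.

6.304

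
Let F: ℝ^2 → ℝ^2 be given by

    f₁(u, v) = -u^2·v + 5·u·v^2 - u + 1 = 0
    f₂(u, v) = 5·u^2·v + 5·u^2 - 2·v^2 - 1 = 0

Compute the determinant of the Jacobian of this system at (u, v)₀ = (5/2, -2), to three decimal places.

-268.000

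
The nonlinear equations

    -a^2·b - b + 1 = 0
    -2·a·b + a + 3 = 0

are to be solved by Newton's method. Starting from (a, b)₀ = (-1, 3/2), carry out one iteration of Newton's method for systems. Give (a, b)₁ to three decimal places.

At (-1, 3/2): F = (-2.000, 5.000).
Jacobian J = [[-2·a·b, -a^2 - 1], [-2·b + 1, -2·a]].
At the point, J = [[3.000, -2.000], [-2.000, 2.000]] (det J = 2.000).
Solving J·Δ = −F gives Δ = (-3.000, -5.500).
Then the next iterate is (a, b)₁ = (-4.000, -4.000).

(-4.000, -4.000)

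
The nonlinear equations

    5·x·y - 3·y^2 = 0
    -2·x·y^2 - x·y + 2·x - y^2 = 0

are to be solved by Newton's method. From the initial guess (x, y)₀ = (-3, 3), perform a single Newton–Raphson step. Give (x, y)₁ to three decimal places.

(-9.000, -1.909)

At (-3, 3): F = (-72.000, 48.000).
Jacobian J = [[5·y, 5·x - 6·y], [-2·y^2 - y + 2, -4·x·y - x - 2·y]].
At the point, J = [[15.000, -33.000], [-19.000, 33.000]] (det J = -132.000).
Solving J·Δ = −F gives Δ = (-6.000, -4.909).
Then the next iterate is (x, y)₁ = (-9.000, -1.909).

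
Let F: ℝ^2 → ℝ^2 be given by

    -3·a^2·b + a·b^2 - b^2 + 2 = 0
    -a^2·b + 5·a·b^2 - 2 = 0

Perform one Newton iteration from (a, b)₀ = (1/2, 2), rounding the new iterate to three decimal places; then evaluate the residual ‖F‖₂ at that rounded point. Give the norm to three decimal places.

At (1/2, 2): F = (-1.500, 7.500).
Jacobian J = [[-6·a·b + b^2, -3·a^2 + 2·a·b - 2·b], [-2·a·b + 5·b^2, -a^2 + 10·a·b]].
At the point, J = [[-2.000, -2.750], [18.000, 9.750]] (det J = 30.000).
Solving J·Δ = −F gives Δ = (-0.200, -0.400).
Then the next iterate is (a, b)₁ = (0.300, 1.600).
Re-evaluating at (0.300, 1.600): F = (-0.224, 1.696), so ‖F‖₂ = 1.711.

1.711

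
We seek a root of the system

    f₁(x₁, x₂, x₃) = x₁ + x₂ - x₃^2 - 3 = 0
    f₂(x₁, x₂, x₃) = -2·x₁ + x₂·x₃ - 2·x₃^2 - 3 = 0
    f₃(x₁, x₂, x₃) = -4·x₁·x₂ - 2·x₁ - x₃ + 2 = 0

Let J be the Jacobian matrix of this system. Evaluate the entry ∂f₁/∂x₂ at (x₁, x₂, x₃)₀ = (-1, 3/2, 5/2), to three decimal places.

∂f₁/∂x₂ = 1.
At (-1, 3/2, 5/2) this is 1.000.

1.000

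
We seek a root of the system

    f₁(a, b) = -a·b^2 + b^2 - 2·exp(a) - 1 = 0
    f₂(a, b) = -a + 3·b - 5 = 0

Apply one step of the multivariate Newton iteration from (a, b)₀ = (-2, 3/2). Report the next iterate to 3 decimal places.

At (-2, 3/2): F = (5.47933, 1.500).
Jacobian J = [[-b^2 - 2·exp(a), -2·a·b + 2·b], [-1, 3]].
At the point, J = [[-2.52067, 9.000], [-1.000, 3.000]] (det J = 1.43799).
Solving J·Δ = −F gives Δ = (-2.043, -1.181).
Then the next iterate is (a, b)₁ = (-4.043, 0.319).

(-4.043, 0.319)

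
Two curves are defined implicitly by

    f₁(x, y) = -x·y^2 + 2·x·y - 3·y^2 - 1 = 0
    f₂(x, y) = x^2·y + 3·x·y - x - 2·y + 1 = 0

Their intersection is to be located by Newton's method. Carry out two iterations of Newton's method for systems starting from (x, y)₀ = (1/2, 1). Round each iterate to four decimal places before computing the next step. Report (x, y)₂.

(-3.3896, -1.4846)

At (1/2, 1): F = (-3.5000, 0.2500).
Jacobian J = [[-y^2 + 2·y, -2·x·y + 2·x - 6·y], [2·x·y + 3·y - 1, x^2 + 3·x - 2]].
At the point, J = [[1.0000, -6.0000], [3.0000, -0.2500]] (det J = 17.7500).
Solving J·Δ = −F gives Δ = (-0.1338, -0.6056).
Then the next iterate is (x, y)₁ = (0.3662, 0.3944).
Round to (0.3662, 0.3944) and repeat: F = (-1.234758, 0.331178), J = [[0.633249, -1.922859], [0.472059, -0.767298]].
Δ = (-3.7558, -1.8790), so (x, y)₂ = (-3.3896, -1.4846).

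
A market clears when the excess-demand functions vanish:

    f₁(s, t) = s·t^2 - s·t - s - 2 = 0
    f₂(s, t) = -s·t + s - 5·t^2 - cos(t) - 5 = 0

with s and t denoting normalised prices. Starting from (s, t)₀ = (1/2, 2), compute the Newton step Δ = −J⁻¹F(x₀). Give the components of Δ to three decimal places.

(3.704, -1.469)

At (1/2, 2): F = (-1.500, -25.08385).
Jacobian J = [[t^2 - t - 1, 2·s·t - s], [-t + 1, -s - 10·t + sin(t)]].
At the point, J = [[1.000, 1.500], [-1.000, -19.59070]] (det J = -18.09070).
Solving J·Δ = −F gives Δ = (3.704, -1.469).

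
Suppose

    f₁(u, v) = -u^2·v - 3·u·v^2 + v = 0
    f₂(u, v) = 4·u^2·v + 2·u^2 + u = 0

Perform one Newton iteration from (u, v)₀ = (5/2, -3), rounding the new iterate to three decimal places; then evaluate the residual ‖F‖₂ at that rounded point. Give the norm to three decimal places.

At (5/2, -3): F = (-51.750, -60.000).
Jacobian J = [[-2·u·v - 3·v^2, -u^2 - 6·u·v + 1], [8·u·v + 4·u + 1, 4·u^2]].
At the point, J = [[-12.000, 39.750], [-49.000, 25.000]] (det J = 1647.750).
Solving J·Δ = −F gives Δ = (-0.662, 1.102).
Then the next iterate is (u, v)₁ = (1.838, -1.898).
Re-evaluating at (1.838, -1.898): F = (-15.34975, -17.05314), so ‖F‖₂ = 22.944.

22.944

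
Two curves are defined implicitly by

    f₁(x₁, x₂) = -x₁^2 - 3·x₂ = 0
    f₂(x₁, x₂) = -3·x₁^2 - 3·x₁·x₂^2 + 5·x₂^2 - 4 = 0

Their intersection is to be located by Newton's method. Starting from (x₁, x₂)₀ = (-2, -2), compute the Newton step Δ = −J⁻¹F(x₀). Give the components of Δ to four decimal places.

(-0.0227, 0.6364)

At (-2, -2): F = (2.0000, 28.0000).
Jacobian J = [[-2·x₁, -3], [-6·x₁ - 3·x₂^2, -6·x₁·x₂ + 10·x₂]].
At the point, J = [[4.0000, -3.0000], [0.0000, -44.0000]] (det J = -176.0000).
Solving J·Δ = −F gives Δ = (-0.0227, 0.6364).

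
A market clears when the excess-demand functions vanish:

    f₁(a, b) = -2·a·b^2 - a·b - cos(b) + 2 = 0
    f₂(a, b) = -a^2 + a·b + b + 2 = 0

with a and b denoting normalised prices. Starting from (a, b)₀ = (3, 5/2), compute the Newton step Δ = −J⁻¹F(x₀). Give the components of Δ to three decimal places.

At (3, 5/2): F = (-42.19886, 3.000).
Jacobian J = [[-2·b^2 - b, -4·a·b - a + sin(b)], [-2·a + b, a + 1]].
At the point, J = [[-15.000, -32.40153], [-3.500, 4.000]] (det J = -173.40535).
Solving J·Δ = −F gives Δ = (-0.413, -1.111).

(-0.413, -1.111)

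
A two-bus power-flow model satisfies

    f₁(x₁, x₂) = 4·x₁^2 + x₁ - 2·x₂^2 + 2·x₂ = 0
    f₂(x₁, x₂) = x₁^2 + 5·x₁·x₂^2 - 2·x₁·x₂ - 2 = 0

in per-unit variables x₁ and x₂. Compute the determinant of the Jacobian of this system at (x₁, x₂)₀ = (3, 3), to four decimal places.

J = [[8·x₁ + 1, -4·x₂ + 2], [2·x₁ + 5·x₂^2 - 2·x₂, 10·x₁·x₂ - 2·x₁]].
At the point, J = [[25.0000, -10.0000], [45.0000, 84.0000]].
det J = 2550.0000.

2550.0000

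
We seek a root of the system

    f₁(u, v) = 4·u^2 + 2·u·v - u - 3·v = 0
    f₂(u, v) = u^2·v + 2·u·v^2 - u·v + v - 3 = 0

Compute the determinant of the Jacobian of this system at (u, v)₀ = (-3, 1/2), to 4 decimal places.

-195.0000

J = [[8·u + 2·v - 1, 2·u - 3], [2·u·v + 2·v^2 - v, u^2 + 4·u·v - u + 1]].
At the point, J = [[-24.0000, -9.0000], [-3.0000, 7.0000]].
det J = -195.0000.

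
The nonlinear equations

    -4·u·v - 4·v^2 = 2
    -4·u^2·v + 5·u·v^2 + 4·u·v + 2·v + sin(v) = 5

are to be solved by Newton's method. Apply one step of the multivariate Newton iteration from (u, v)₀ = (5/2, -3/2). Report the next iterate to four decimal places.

At (5/2, -3/2): F = (4.0000, 41.627505).
Jacobian J = [[-4·v, -4·u - 8·v], [-8·u·v + 5·v^2 + 4·v, -4·u^2 + 10·u·v + 4·u + cos(v) + 2]].
At the point, J = [[6.0000, 2.0000], [35.2500, -50.429263]] (det J = -373.075577).
Solving J·Δ = −F gives Δ = (-0.7638, 0.2915).
Then the next iterate is (u, v)₁ = (1.7362, -1.2085).

(1.7362, -1.2085)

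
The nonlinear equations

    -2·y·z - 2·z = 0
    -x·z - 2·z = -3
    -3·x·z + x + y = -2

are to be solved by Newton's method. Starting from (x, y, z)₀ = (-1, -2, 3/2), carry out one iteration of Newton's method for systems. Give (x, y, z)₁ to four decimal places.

At (-1, -2, 3/2): F = (3.0000, 1.5000, 3.5000).
Jacobian J = [[0, -2·z, -2·y - 2], [-z, 0, -x - 2], [-3·z + 1, 1, -3·x]].
At the point, J = [[0.0000, -3.0000, 2.0000], [-1.5000, 0.0000, -1.0000], [-3.5000, 1.0000, 3.0000]] (det J = -27.0000).
Solving J·Δ = −F gives Δ = (1.1111, 0.8889, -0.1667).
Then the next iterate is (x, y, z)₁ = (0.1111, -1.1111, 1.3333).

(0.1111, -1.1111, 1.3333)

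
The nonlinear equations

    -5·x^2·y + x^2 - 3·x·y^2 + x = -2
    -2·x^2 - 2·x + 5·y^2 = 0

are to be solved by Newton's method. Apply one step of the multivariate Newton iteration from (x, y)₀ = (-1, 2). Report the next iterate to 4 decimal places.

At (-1, 2): F = (4.0000, 20.0000).
Jacobian J = [[-10·x·y + 2·x - 3·y^2 + 1, -5·x^2 - 6·x·y], [-4·x - 2, 10·y]].
At the point, J = [[7.0000, 7.0000], [2.0000, 20.0000]] (det J = 126.0000).
Solving J·Δ = −F gives Δ = (0.4762, -1.0476).
Then the next iterate is (x, y)₁ = (-0.5238, 0.9524).

(-0.5238, 0.9524)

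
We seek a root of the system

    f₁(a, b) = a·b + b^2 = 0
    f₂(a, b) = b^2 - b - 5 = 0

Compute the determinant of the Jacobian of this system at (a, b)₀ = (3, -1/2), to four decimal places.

J = [[b, a + 2·b], [0, 2·b - 1]].
At the point, J = [[-0.5000, 2.0000], [0.0000, -2.0000]].
det J = 1.0000.

1.0000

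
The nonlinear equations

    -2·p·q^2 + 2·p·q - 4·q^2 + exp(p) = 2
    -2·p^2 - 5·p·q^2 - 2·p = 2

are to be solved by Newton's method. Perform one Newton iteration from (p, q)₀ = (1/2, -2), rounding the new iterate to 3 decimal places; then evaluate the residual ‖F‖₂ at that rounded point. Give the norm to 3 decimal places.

At (1/2, -2): F = (-22.35128, -13.500).
Jacobian J = [[-2·q^2 + 2·q + exp(p), -4·p·q + 2·p - 8·q], [-4·p - 5·q^2 - 2, -10·p·q]].
At the point, J = [[-10.35128, 21.000], [-24.000, 10.000]] (det J = 400.48721).
Solving J·Δ = −F gives Δ = (-0.150, 0.991).
Then the next iterate is (p, q)₁ = (0.350, -1.009).
Re-evaluating at (0.350, -1.009): F = (-6.07221, -4.72664), so ‖F‖₂ = 7.695.

7.695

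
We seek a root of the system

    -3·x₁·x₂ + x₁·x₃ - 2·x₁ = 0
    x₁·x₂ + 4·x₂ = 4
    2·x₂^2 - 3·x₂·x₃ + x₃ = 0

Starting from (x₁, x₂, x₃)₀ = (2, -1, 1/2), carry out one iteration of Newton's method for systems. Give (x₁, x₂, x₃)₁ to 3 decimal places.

(6.609, 1.435, 2.848)

At (2, -1, 1/2): F = (3.000, -10.000, 4.000).
Jacobian J = [[-3·x₂ + x₃ - 2, -3·x₁, x₁], [x₂, x₁ + 4, 0], [0, 4·x₂ - 3·x₃, -3·x₂ + 1]].
At the point, J = [[1.500, -6.000, 2.000], [-1.000, 6.000, 0.000], [0.000, -5.500, 4.000]] (det J = 23.000).
Solving J·Δ = −F gives Δ = (4.609, 2.435, 2.348).
Then the next iterate is (x₁, x₂, x₃)₁ = (6.609, 1.435, 2.848).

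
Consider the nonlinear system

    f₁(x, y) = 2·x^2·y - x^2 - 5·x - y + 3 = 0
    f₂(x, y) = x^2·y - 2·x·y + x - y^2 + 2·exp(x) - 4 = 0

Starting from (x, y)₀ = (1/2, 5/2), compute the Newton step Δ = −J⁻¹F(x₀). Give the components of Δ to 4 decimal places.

(-0.2386, -1.5228)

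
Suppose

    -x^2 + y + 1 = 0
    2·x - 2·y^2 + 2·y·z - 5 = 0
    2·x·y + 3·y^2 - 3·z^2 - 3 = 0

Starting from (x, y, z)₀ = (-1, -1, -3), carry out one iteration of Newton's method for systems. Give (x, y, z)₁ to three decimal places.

At (-1, -1, -3): F = (-1.000, -3.000, -25.000).
Jacobian J = [[-2·x, 1, 0], [2, -4·y + 2·z, 2·y], [2·y, 2·x + 6·y, -6·z]].
At the point, J = [[2.000, 1.000, 0.000], [2.000, -2.000, -2.000], [-2.000, -8.000, 18.000]] (det J = -136.000).
Solving J·Δ = −F gives Δ = (1.147, -1.294, 0.941).
Then the next iterate is (x, y, z)₁ = (0.147, -2.294, -2.059).

(0.147, -2.294, -2.059)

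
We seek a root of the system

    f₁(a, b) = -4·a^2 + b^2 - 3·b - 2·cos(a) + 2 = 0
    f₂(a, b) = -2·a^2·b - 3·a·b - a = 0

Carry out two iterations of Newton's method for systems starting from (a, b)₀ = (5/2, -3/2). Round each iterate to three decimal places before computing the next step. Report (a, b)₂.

(1.023, -0.624)

At (5/2, -3/2): F = (-14.64771, 27.500).
Jacobian J = [[-8·a + 2·sin(a), 2·b - 3], [-4·a·b - 3·b - 1, -2·a^2 - 3·a]].
At the point, J = [[-18.80306, -6.000], [18.500, -20.000]] (det J = 487.06111).
Solving J·Δ = −F gives Δ = (-0.940, 0.505).
Then the next iterate is (a, b)₁ = (1.560, -0.995).
Round to (1.560, -0.995) and repeat: F = (-3.78097, 7.93946), J = [[-10.48012, -4.990], [8.19380, -9.54720]].
Δ = (-0.537, 0.371), so (a, b)₂ = (1.023, -0.624).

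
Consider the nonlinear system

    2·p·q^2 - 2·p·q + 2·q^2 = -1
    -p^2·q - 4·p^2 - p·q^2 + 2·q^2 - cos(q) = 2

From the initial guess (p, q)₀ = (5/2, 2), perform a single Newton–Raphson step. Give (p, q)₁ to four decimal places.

At (5/2, 2): F = (19.0000, -41.083853).
Jacobian J = [[2·q^2 - 2·q, 4·p·q - 2·p + 4·q], [-2·p·q - 8·p - q^2, -p^2 - 2·p·q + 4·q + sin(q)]].
At the point, J = [[4.0000, 23.0000], [-34.0000, -7.340703]] (det J = 752.637190).
Solving J·Δ = −F gives Δ = (-1.0702, -0.6400).
Then the next iterate is (p, q)₁ = (1.4298, 1.3600).

(1.4298, 1.3600)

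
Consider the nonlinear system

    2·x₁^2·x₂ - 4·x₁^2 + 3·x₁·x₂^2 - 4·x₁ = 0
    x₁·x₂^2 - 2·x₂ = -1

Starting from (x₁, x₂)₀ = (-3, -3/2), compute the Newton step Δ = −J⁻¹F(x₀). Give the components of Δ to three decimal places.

(1.769, -0.176)

At (-3, -3/2): F = (-71.250, -2.750).
Jacobian J = [[4·x₁·x₂ - 8·x₁ + 3·x₂^2 - 4, 2·x₁^2 + 6·x₁·x₂], [x₂^2, 2·x₁·x₂ - 2]].
At the point, J = [[44.750, 45.000], [2.250, 7.000]] (det J = 212.000).
Solving J·Δ = −F gives Δ = (1.769, -0.176).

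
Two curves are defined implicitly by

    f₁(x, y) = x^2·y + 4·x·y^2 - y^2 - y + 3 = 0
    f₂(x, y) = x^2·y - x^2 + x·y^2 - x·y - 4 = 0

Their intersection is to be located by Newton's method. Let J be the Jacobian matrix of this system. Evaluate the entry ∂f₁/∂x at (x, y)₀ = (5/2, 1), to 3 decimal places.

9.000

∂f₁/∂x = 2·x·y + 4·y^2.
At (5/2, 1) this is 9.000.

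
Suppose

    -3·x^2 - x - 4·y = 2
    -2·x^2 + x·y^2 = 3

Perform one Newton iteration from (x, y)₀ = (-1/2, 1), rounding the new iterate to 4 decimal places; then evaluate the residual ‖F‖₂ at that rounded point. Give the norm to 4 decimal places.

4.4750

At (-1/2, 1): F = (-6.2500, -4.0000).
Jacobian J = [[-6·x - 1, -4], [-4·x + y^2, 2·x·y]].
At the point, J = [[2.0000, -4.0000], [3.0000, -1.0000]] (det J = 10.0000).
Solving J·Δ = −F gives Δ = (0.9750, -1.0750).
Then the next iterate is (x, y)₁ = (0.4750, -0.0750).
Re-evaluating at (0.4750, -0.0750): F = (-2.851875, -3.448578), so ‖F‖₂ = 4.4750.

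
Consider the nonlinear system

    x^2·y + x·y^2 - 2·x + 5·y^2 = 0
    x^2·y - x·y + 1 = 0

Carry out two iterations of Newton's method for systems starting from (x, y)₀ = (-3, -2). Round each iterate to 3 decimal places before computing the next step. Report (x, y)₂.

(0.362, -0.627)

At (-3, -2): F = (-4.000, -23.000).
Jacobian J = [[2·x·y + y^2 - 2, x^2 + 2·x·y + 10·y], [2·x·y - y, x^2 - x]].
At the point, J = [[14.000, 1.000], [14.000, 12.000]] (det J = 154.000).
Solving J·Δ = −F gives Δ = (0.162, 1.727).
Then the next iterate is (x, y)₁ = (-2.838, -0.273).
Round to (-2.838, -0.273) and repeat: F = (3.63832, -1.97358), J = [[-0.37592, 6.87379], [1.82255, 10.89224]].
Δ = (3.200, -0.354), so (x, y)₂ = (0.362, -0.627).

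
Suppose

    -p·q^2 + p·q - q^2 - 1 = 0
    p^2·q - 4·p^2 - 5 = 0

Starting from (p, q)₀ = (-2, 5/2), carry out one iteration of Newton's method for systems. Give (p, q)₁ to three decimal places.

(-0.970, 3.705)

At (-2, 5/2): F = (0.250, -11.000).
Jacobian J = [[-q^2 + q, -2·p·q + p - 2·q], [2·p·q - 8·p, p^2]].
At the point, J = [[-3.750, 3.000], [6.000, 4.000]] (det J = -33.000).
Solving J·Δ = −F gives Δ = (1.030, 1.205).
Then the next iterate is (p, q)₁ = (-0.970, 3.705).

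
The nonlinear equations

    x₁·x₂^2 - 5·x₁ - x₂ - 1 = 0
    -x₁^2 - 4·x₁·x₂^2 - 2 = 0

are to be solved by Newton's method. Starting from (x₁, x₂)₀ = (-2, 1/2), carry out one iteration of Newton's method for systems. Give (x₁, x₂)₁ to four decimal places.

(-0.2069, 0.3276)

At (-2, 1/2): F = (8.0000, -4.0000).
Jacobian J = [[x₂^2 - 5, 2·x₁·x₂ - 1], [-2·x₁ - 4·x₂^2, -8·x₁·x₂]].
At the point, J = [[-4.7500, -3.0000], [3.0000, 8.0000]] (det J = -29.0000).
Solving J·Δ = −F gives Δ = (1.7931, -0.1724).
Then the next iterate is (x₁, x₂)₁ = (-0.2069, 0.3276).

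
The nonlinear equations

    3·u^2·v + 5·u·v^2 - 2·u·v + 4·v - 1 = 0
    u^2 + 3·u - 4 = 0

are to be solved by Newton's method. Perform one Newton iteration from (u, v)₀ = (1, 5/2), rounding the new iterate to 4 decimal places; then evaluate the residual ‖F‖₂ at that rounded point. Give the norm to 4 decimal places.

At (1, 5/2): F = (42.7500, 0.0000).
Jacobian J = [[6·u·v + 5·v^2 - 2·v, 3·u^2 + 10·u·v - 2·u + 4], [2·u + 3, 0]].
At the point, J = [[41.2500, 30.0000], [5.0000, 0.0000]] (det J = -150.0000).
Solving J·Δ = −F gives Δ = (0.0000, -1.4250).
Then the next iterate is (u, v)₁ = (1.0000, 1.0750).
Re-evaluating at (1.0000, 1.0750): F = (10.153125, 0.0000), so ‖F‖₂ = 10.1531.

10.1531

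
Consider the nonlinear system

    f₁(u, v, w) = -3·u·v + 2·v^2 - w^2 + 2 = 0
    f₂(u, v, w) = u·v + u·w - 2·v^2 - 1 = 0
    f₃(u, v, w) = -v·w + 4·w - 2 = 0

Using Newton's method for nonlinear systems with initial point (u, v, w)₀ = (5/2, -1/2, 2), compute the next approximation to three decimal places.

At (5/2, -1/2, 2): F = (2.250, 2.250, 7.000).
Jacobian J = [[-3·v, -3·u + 4·v, -2·w], [v + w, u - 4·v, u], [0, -w, -v + 4]].
At the point, J = [[1.500, -9.500, -4.000], [1.500, 4.500, 2.500], [0.000, -2.000, 4.500]] (det J = 114.000).
Solving J·Δ = −F gives Δ = (-1.147, 0.599, -1.289).
Then the next iterate is (u, v, w)₁ = (1.353, 0.099, 0.711).

(1.353, 0.099, 0.711)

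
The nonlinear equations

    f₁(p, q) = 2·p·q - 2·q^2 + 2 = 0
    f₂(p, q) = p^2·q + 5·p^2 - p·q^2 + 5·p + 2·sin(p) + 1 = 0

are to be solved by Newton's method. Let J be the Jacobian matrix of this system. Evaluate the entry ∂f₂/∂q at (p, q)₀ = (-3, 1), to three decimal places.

∂f₂/∂q = p^2 - 2·p·q.
At (-3, 1) this is 15.000.

15.000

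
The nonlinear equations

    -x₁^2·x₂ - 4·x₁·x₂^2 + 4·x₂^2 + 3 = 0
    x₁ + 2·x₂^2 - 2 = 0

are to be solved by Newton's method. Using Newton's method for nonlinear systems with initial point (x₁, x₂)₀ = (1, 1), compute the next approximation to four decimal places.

At (1, 1): F = (2.0000, 1.0000).
Jacobian J = [[-2·x₁·x₂ - 4·x₂^2, -x₁^2 - 8·x₁·x₂ + 8·x₂], [1, 4·x₂]].
At the point, J = [[-6.0000, -1.0000], [1.0000, 4.0000]] (det J = -23.0000).
Solving J·Δ = −F gives Δ = (0.3913, -0.3478).
Then the next iterate is (x₁, x₂)₁ = (1.3913, 0.6522).

(1.3913, 0.6522)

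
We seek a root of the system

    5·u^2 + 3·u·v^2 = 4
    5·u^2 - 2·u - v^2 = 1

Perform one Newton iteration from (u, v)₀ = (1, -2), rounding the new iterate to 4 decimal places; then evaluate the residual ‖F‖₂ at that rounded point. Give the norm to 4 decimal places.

3.2736

At (1, -2): F = (13.0000, -2.0000).
Jacobian J = [[10·u + 3·v^2, 6·u·v], [10·u - 2, -2·v]].
At the point, J = [[22.0000, -12.0000], [8.0000, 4.0000]] (det J = 184.0000).
Solving J·Δ = −F gives Δ = (-0.1522, 0.8043).
Then the next iterate is (u, v)₁ = (0.8478, -1.1957).
Re-evaluating at (0.8478, -1.1957): F = (3.230119, -0.531474), so ‖F‖₂ = 3.2736.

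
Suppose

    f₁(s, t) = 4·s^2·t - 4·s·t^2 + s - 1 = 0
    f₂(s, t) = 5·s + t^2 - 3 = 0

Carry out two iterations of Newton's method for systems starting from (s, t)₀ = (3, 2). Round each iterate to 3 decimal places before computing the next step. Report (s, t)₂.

(0.600, -0.041)

At (3, 2): F = (26.000, 16.000).
Jacobian J = [[8·s·t - 4·t^2 + 1, 4·s^2 - 8·s·t], [5, 2·t]].
At the point, J = [[33.000, -12.000], [5.000, 4.000]] (det J = 192.000).
Solving J·Δ = −F gives Δ = (-1.542, -2.073).
Then the next iterate is (s, t)₁ = (1.458, -0.073).
Round to (1.458, -0.073) and repeat: F = (-0.19380, 4.29533), J = [[0.12721, 9.35453], [5.000, -0.146]].
Δ = (-0.858, 0.032), so (s, t)₂ = (0.600, -0.041).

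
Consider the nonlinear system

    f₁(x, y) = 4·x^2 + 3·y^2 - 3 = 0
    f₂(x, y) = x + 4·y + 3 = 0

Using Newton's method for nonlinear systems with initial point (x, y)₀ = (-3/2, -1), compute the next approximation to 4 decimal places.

(-1.0000, -0.5000)

At (-3/2, -1): F = (9.0000, -2.5000).
Jacobian J = [[8·x, 6·y], [1, 4]].
At the point, J = [[-12.0000, -6.0000], [1.0000, 4.0000]] (det J = -42.0000).
Solving J·Δ = −F gives Δ = (0.5000, 0.5000).
Then the next iterate is (x, y)₁ = (-1.0000, -0.5000).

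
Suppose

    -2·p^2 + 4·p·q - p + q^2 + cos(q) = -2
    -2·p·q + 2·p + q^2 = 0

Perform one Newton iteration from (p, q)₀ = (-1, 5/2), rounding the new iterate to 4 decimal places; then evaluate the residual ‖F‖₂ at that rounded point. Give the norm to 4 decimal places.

At (-1, 5/2): F = (-3.551144, 9.2500).
Jacobian J = [[-4·p + 4·q - 1, 4·p + 2·q - sin(q)], [-2·q + 2, -2·p + 2·q]].
At the point, J = [[13.0000, 0.401528], [-3.0000, 7.0000]] (det J = 92.204584).
Solving J·Δ = −F gives Δ = (0.3099, -1.1886).
Then the next iterate is (p, q)₁ = (-0.6901, 1.3114).
Re-evaluating at (-0.6901, 1.3114): F = (0.093903, 2.149564), so ‖F‖₂ = 2.1516.

2.1516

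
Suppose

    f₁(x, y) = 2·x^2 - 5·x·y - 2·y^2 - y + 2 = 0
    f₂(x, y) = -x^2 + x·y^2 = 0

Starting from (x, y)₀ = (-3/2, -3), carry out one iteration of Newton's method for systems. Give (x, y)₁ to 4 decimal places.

At (-3/2, -3): F = (-31.0000, -15.7500).
Jacobian J = [[4·x - 5·y, -5·x - 4·y - 1], [-2·x + y^2, 2·x·y]].
At the point, J = [[9.0000, 18.5000], [12.0000, 9.0000]] (det J = -141.0000).
Solving J·Δ = −F gives Δ = (0.0878, 1.6330).
Then the next iterate is (x, y)₁ = (-1.4122, -1.3670).

(-1.4122, -1.3670)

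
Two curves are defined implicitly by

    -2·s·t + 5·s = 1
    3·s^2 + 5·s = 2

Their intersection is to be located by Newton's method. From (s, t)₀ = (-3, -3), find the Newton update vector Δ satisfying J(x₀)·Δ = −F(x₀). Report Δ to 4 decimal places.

(0.7692, 4.2564)

At (-3, -3): F = (-34.0000, 10.0000).
Jacobian J = [[-2·t + 5, -2·s], [6·s + 5, 0]].
At the point, J = [[11.0000, 6.0000], [-13.0000, 0.0000]] (det J = 78.0000).
Solving J·Δ = −F gives Δ = (0.7692, 4.2564).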